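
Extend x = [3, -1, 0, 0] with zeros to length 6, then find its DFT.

Original 4-point DFT: [2, 3+1i, 4, 3-1i]
Zero-padded 6-point DFT provides frequency interpolation.

DFT_6([x, 0, ...]) = [2, 2.5000+0.8660i, 3.5000+0.8660i, 4, 3.5000-0.8660i, 2.5000-0.8660i]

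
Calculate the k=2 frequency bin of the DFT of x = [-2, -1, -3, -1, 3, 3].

X[2] = Σ(n=0 to 5) x[n] · ω_6^(2n) where ω_6 = e^(-2πi/6)
= (-2)·ω_6^0 + (-1)·ω_6^2 + (-3)·ω_6^4 + (-1)·ω_6^6 + (3)·ω_6^8 + (3)·ω_6^10

X[2] = -4.0000-1.7321i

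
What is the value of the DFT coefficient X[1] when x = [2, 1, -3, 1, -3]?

X[1] = Σ(n=0 to 4) x[n] · ω_5^(1n) where ω_5 = e^(-2πi/5)
= (2)·ω_5^0 + (1)·ω_5^1 + (-3)·ω_5^2 + (1)·ω_5^3 + (-3)·ω_5^4

X[1] = 3.0000-1.4531i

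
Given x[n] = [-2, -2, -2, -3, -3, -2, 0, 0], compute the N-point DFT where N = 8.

X[k] = Σ(n=0 to 7) x[n] · ω_8^(nk)
where ω_8 = e^(-2πi/8)

Computing each X[k]:
X[0] = -14
X[1] = 3.1213+4.1213i
X[2] = -3+1i
X[3] = -1.1213+0.1213i
X[4] = 0
X[5] = -1.1213-0.1213i
X[6] = -3-1i
X[7] = 3.1213-4.1213i

X = [-14, 3.1213+4.1213i, -3+1i, -1.1213+0.1213i, 0, -1.1213-0.1213i, -3-1i, 3.1213-4.1213i]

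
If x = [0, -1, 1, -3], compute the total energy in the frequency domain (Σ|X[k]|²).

Parseval: Σ|x[n]|² = (1/N)Σ|X[k]|², so Σ|X[k]|² = N·Σ|x[n]|² = 4·11.0000

Σ|X[k]|² = N·Σ|x[n]|² = 4·11.0000 = 44.0000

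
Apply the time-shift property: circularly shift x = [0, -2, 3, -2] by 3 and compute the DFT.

Time shift by 3: X_shifted[k] = ω_4^(3k) · X[k]
Shifted x = [-2, 3, -2, 0]

DFT(x[n-3]) = [-1, -3i, -7, 3i]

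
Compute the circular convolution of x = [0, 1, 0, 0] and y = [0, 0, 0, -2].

(x ⊛ y)[n] = Σ(m=0 to 3) x[m] · y[(n-m) mod 4]

Computing each output sample:
(x ⊛ y)[0] = -2
(x ⊛ y)[1] = 0
(x ⊛ y)[2] = 0
(x ⊛ y)[3] = 0

x ⊛ y = [-2, 0, 0, 0]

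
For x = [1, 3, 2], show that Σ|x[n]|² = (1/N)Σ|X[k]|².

Time domain:
Σ|x[n]|² = |1|² + |3|² + |2|² = 14.0000

Frequency domain:
(1/3)Σ|X[k]|² = (1/3)(|6|² + |-1.5000-0.8660i|² + |-1.5000+0.8660i|²) = (1/3)·42.0000 = 14.0000

Both sides agree, confirming Parseval's theorem.

Σ|x[n]|² = (1/N)Σ|X[k]|² = 14.0000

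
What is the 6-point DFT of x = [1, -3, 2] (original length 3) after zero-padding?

Original 3-point DFT: [0, 1.5000+4.3301i, 1.5000-4.3301i]
Zero-padded 6-point DFT provides frequency interpolation.

DFT_6([x, 0, ...]) = [0, -1.5000+0.8660i, 1.5000+4.3301i, 6, 1.5000-4.3301i, -1.5000-0.8660i]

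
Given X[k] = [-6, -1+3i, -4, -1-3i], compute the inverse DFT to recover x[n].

x[n] = (1/4) Σ(k=0 to 3) X[k] · e^(2πikn/4)

Computing each x[n]:
x[0] = -3
x[1] = -2
x[2] = -2
x[3] = 1

x = [-3, -2, -2, 1]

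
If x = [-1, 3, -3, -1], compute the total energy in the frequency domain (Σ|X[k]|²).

Parseval: Σ|x[n]|² = (1/N)Σ|X[k]|², so Σ|X[k]|² = N·Σ|x[n]|² = 4·20.0000

Σ|X[k]|² = N·Σ|x[n]|² = 4·20.0000 = 80.0000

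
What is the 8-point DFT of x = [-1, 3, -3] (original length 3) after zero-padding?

Original 3-point DFT: [-1, -1.0000-5.1962i, -1.0000+5.1962i]
Zero-padded 8-point DFT provides frequency interpolation.

DFT_8([x, 0, ...]) = [-1, 1.1213+0.8787i, 2-3i, -3.1213-5.1213i, -7, -3.1213+5.1213i, 2+3i, 1.1213-0.8787i]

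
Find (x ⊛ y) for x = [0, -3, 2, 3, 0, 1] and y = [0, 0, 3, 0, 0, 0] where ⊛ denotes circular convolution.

(x ⊛ y)[n] = Σ(m=0 to 5) x[m] · y[(n-m) mod 6]

Computing each output sample:
(x ⊛ y)[0] = 0
(x ⊛ y)[1] = 3
(x ⊛ y)[2] = 0
(x ⊛ y)[3] = -9
(x ⊛ y)[4] = 6
(x ⊛ y)[5] = 9

x ⊛ y = [0, 3, 0, -9, 6, 9]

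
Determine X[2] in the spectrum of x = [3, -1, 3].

X[2] = Σ(n=0 to 2) x[n] · ω_3^(2n) where ω_3 = e^(-2πi/3)
= (3)·ω_3^0 + (-1)·ω_3^2 + (3)·ω_3^4

X[2] = 2.0000-3.4641i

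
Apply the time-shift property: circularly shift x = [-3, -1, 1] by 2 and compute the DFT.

Time shift by 2: X_shifted[k] = ω_3^(2k) · X[k]
Shifted x = [-1, 1, -3]

DFT(x[n-2]) = [-3, -3.4641i, 3.4641i]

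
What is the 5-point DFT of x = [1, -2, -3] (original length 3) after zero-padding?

Original 3-point DFT: [-4, 3.5000-0.8660i, 3.5000+0.8660i]
Zero-padded 5-point DFT provides frequency interpolation.

DFT_5([x, 0, ...]) = [-4, 2.8090+3.6655i, 1.6910-1.6776i, 1.6910+1.6776i, 2.8090-3.6655i]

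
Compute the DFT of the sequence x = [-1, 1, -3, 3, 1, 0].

X[k] = Σ(n=0 to 5) x[n] · ω_6^(nk)
where ω_6 = e^(-2πi/6)

Computing each X[k]:
X[0] = 1
X[1] = -2.5000+2.5981i
X[2] = 2.5000-4.3301i
X[3] = -7
X[4] = 2.5000+4.3301i
X[5] = -2.5000-2.5981i

X = [1, -2.5000+2.5981i, 2.5000-4.3301i, -7, 2.5000+4.3301i, -2.5000-2.5981i]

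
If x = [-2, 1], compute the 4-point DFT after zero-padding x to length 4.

Original 2-point DFT: [-1, -3]
Zero-padded 4-point DFT provides frequency interpolation.

DFT_4([x, 0, ...]) = [-1, -2-1i, -3, -2+1i]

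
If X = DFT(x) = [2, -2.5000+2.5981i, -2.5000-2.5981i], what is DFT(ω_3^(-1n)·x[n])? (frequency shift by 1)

Modulation property: DFT(ω_3^(-1n)·x[n]) = X[(k-1) mod 3], so circularly shift X by 1 positions.

X[k-1] = [-2.5000-2.5981i, 2, -2.5000+2.5981i]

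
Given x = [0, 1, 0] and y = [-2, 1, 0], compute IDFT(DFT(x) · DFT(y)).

(x ⊛ y)[n] = Σ(m=0 to 2) x[m] · y[(n-m) mod 3]

Computing each output sample:
(x ⊛ y)[0] = 0
(x ⊛ y)[1] = -2
(x ⊛ y)[2] = 1

x ⊛ y = [0, -2, 1]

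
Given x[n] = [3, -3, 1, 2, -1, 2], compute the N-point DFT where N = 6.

X[k] = Σ(n=0 to 5) x[n] · ω_6^(nk)
where ω_6 = e^(-2πi/6)

Computing each X[k]:
X[0] = 4
X[1] = 0.5000+2.5981i
X[2] = 5.5000+6.0622i
X[3] = 2
X[4] = 5.5000-6.0622i
X[5] = 0.5000-2.5981i

X = [4, 0.5000+2.5981i, 5.5000+6.0622i, 2, 5.5000-6.0622i, 0.5000-2.5981i]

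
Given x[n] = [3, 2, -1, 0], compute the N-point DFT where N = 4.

X[k] = Σ(n=0 to 3) x[n] · ω_4^(nk)
where ω_4 = e^(-2πi/4)

Computing each X[k]:
X[0] = 4
X[1] = 4-2i
X[2] = 0
X[3] = 4+2i

X = [4, 4-2i, 0, 4+2i]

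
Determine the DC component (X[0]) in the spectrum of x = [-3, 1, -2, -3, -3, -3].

X[0] = Σ(n=0 to 5) x[n] · ω_6^0 = Σ x[n]
= (-3) + (1) + (-2) + (-3) + (-3) + (-3)

X[0] = -13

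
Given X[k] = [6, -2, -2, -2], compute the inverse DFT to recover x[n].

x[n] = (1/4) Σ(k=0 to 3) X[k] · e^(2πikn/4)

Computing each x[n]:
x[0] = 0
x[1] = 2
x[2] = 2
x[3] = 2

x = [0, 2, 2, 2]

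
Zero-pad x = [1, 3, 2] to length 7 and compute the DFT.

Original 3-point DFT: [6, -1.5000-0.8660i, -1.5000+0.8660i]
Zero-padded 7-point DFT provides frequency interpolation.

DFT_7([x, 0, ...]) = [6, 2.4254-4.2954i, -1.4695-2.0570i, -0.4559+0.2620i, -0.4559-0.2620i, -1.4695+2.0570i, 2.4254+4.2954i]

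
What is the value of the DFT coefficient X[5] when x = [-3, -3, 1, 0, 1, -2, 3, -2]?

X[5] = Σ(n=0 to 7) x[n] · ω_8^(5n) where ω_8 = e^(-2πi/8)
= (-3)·ω_8^0 + (-3)·ω_8^5 + (1)·ω_8^10 + (0)·ω_8^15 + (1)·ω_8^20 + (-2)·ω_8^25 + (3)·ω_8^30 + (-2)·ω_8^35

X[5] = -1.8787+2.7071i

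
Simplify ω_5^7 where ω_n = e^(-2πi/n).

Since ω_5^5 = 1, powers reduce modulo 5.
7 mod 5 = 2
So ω_5^7 = ω_5^2 = e^(-2πi·2/5)

ω_5^7 = ω_5^2 = -0.8090-0.5878i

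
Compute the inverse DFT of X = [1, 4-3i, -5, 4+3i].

x[n] = (1/4) Σ(k=0 to 3) X[k] · e^(2πikn/4)

Computing each x[n]:
x[0] = 1
x[1] = 3
x[2] = -3
x[3] = 0

x = [1, 3, -3, 0]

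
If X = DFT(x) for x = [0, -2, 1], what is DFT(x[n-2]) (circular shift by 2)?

Time shift by 2: X_shifted[k] = ω_3^(2k) · X[k]
Shifted x = [-2, 1, 0]

DFT(x[n-2]) = [-1, -2.5000-0.8660i, -2.5000+0.8660i]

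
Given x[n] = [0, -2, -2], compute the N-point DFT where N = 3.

X[k] = Σ(n=0 to 2) x[n] · ω_3^(nk)
where ω_3 = e^(-2πi/3)

Computing each X[k]:
X[0] = -4
X[1] = 2
X[2] = 2

X = [-4, 2, 2]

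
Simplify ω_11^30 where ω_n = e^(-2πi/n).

Since ω_11^11 = 1, powers reduce modulo 11.
30 mod 11 = 8
So ω_11^30 = ω_11^8 = e^(-2πi·8/11)

ω_11^30 = ω_11^8 = -0.1423+0.9898i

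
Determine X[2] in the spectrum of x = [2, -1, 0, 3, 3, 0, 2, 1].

X[2] = Σ(n=0 to 7) x[n] · ω_8^(2n) where ω_8 = e^(-2πi/8)
= (2)·ω_8^0 + (-1)·ω_8^2 + (0)·ω_8^4 + (3)·ω_8^6 + (3)·ω_8^8 + (0)·ω_8^10 + (2)·ω_8^12 + (1)·ω_8^14

X[2] = 3+5i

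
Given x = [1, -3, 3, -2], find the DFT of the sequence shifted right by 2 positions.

Time shift by 2: X_shifted[k] = ω_4^(2k) · X[k]
Shifted x = [3, -2, 1, -3]

DFT(x[n-2]) = [-1, 2-1i, 9, 2+1i]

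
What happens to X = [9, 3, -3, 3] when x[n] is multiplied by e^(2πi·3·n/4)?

Modulation property: DFT(ω_4^(-3n)·x[n]) = X[(k-3) mod 4], so circularly shift X by 3 positions.

X[k-3] = [3, -3, 3, 9]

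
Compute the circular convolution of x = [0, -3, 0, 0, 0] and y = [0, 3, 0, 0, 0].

(x ⊛ y)[n] = Σ(m=0 to 4) x[m] · y[(n-m) mod 5]

Computing each output sample:
(x ⊛ y)[0] = 0
(x ⊛ y)[1] = 0
(x ⊛ y)[2] = -9
(x ⊛ y)[3] = 0
(x ⊛ y)[4] = 0

x ⊛ y = [0, 0, -9, 0, 0]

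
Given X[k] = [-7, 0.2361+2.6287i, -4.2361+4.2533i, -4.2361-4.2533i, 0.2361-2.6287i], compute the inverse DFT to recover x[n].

x[n] = (1/5) Σ(k=0 to 4) X[k] · e^(2πikn/5)

Computing each x[n]:
x[0] = -3
x[1] = -2
x[2] = -1
x[3] = -3
x[4] = 2

x = [-3, -2, -1, -3, 2]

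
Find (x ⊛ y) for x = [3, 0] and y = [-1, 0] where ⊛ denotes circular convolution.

(x ⊛ y)[n] = Σ(m=0 to 1) x[m] · y[(n-m) mod 2]

Computing each output sample:
(x ⊛ y)[0] = -3
(x ⊛ y)[1] = 0

x ⊛ y = [-3, 0]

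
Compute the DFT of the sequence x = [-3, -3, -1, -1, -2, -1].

X[k] = Σ(n=0 to 5) x[n] · ω_6^(nk)
where ω_6 = e^(-2πi/6)

Computing each X[k]:
X[0] = -11
X[1] = -2.5000+0.8660i
X[2] = -0.5000+2.5981i
X[3] = -1
X[4] = -0.5000-2.5981i
X[5] = -2.5000-0.8660i

X = [-11, -2.5000+0.8660i, -0.5000+2.5981i, -1, -0.5000-2.5981i, -2.5000-0.8660i]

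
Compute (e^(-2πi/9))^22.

Since ω_9^9 = 1, powers reduce modulo 9.
22 mod 9 = 4
So ω_9^22 = ω_9^4 = e^(-2πi·4/9)

ω_9^22 = ω_9^4 = -0.9397-0.3420i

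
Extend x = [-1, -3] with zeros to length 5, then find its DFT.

Original 2-point DFT: [-4, 2]
Zero-padded 5-point DFT provides frequency interpolation.

DFT_5([x, 0, ...]) = [-4, -1.9271+2.8532i, 1.4271+1.7634i, 1.4271-1.7634i, -1.9271-2.8532i]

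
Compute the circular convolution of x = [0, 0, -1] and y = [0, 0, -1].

(x ⊛ y)[n] = Σ(m=0 to 2) x[m] · y[(n-m) mod 3]

Computing each output sample:
(x ⊛ y)[0] = 0
(x ⊛ y)[1] = 1
(x ⊛ y)[2] = 0

x ⊛ y = [0, 1, 0]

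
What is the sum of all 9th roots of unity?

Sum of all nth roots of unity equals 0 for n > 1 (geometric series with r ≠ 1).

0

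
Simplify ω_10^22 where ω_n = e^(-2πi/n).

Since ω_10^10 = 1, powers reduce modulo 10.
22 mod 10 = 2
So ω_10^22 = ω_10^2 = e^(-2πi·2/10)

ω_10^22 = ω_10^2 = 0.3090-0.9511i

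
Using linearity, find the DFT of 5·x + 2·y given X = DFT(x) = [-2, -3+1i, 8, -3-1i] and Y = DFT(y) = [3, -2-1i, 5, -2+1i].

By linearity: DFT(5x + 2y) = 5·DFT(x) + 2·DFT(y)
= 5·[-2, -3+1i, 8, -3-1i] + 2·[3, -2-1i, 5, -2+1i]

Computing element-wise:
Z[0] = 5·(-2) + 2·(3) = -4
Z[1] = 5·(-3+1i) + 2·(-2-1i) = -19+3i
Z[2] = 5·(8) + 2·(5) = 50
Z[3] = 5·(-3-1i) + 2·(-2+1i) = -19-3i

DFT(5x + 2y) = 5·X + 2·Y = [-4, -19+3i, 50, -19-3i]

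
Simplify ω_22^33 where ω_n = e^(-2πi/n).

Since ω_22^22 = 1, powers reduce modulo 22.
33 mod 22 = 11
So ω_22^33 = ω_22^11 = e^(-2πi·11/22)

ω_22^33 = ω_22^11 = -1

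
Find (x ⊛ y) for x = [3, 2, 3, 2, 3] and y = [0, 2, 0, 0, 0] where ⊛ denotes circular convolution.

(x ⊛ y)[n] = Σ(m=0 to 4) x[m] · y[(n-m) mod 5]

Computing each output sample:
(x ⊛ y)[0] = 6
(x ⊛ y)[1] = 6
(x ⊛ y)[2] = 4
(x ⊛ y)[3] = 6
(x ⊛ y)[4] = 4

x ⊛ y = [6, 6, 4, 6, 4]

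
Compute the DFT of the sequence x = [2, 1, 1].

X[k] = Σ(n=0 to 2) x[n] · ω_3^(nk)
where ω_3 = e^(-2πi/3)

Computing each X[k]:
X[0] = 4
X[1] = 1
X[2] = 1

X = [4, 1, 1]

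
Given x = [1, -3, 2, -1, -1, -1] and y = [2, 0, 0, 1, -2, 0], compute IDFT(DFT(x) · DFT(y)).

(x ⊛ y)[n] = Σ(m=0 to 5) x[m] · y[(n-m) mod 6]

Computing each output sample:
(x ⊛ y)[0] = -3
(x ⊛ y)[1] = -5
(x ⊛ y)[2] = 5
(x ⊛ y)[3] = 1
(x ⊛ y)[4] = -7
(x ⊛ y)[5] = 6

x ⊛ y = [-3, -5, 5, 1, -7, 6]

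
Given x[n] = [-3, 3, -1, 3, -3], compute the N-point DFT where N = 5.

X[k] = Σ(n=0 to 4) x[n] · ω_5^(nk)
where ω_5 = e^(-2πi/5)

Computing each X[k]:
X[0] = -1
X[1] = -4.6180-3.3552i
X[2] = -2.3820-7.3309i
X[3] = -2.3820+7.3309i
X[4] = -4.6180+3.3552i

X = [-1, -4.6180-3.3552i, -2.3820-7.3309i, -2.3820+7.3309i, -4.6180+3.3552i]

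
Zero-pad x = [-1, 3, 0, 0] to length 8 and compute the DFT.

Original 4-point DFT: [2, -1-3i, -4, -1+3i]
Zero-padded 8-point DFT provides frequency interpolation.

DFT_8([x, 0, ...]) = [2, 1.1213-2.1213i, -1-3i, -3.1213-2.1213i, -4, -3.1213+2.1213i, -1+3i, 1.1213+2.1213i]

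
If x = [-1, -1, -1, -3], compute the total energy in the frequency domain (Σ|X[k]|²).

Parseval: Σ|x[n]|² = (1/N)Σ|X[k]|², so Σ|X[k]|² = N·Σ|x[n]|² = 4·12.0000

Σ|X[k]|² = N·Σ|x[n]|² = 4·12.0000 = 48.0000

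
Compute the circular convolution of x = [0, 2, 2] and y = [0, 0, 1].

(x ⊛ y)[n] = Σ(m=0 to 2) x[m] · y[(n-m) mod 3]

Computing each output sample:
(x ⊛ y)[0] = 2
(x ⊛ y)[1] = 2
(x ⊛ y)[2] = 0

x ⊛ y = [2, 2, 0]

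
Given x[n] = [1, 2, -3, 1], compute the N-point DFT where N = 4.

X[k] = Σ(n=0 to 3) x[n] · ω_4^(nk)
where ω_4 = e^(-2πi/4)

Computing each X[k]:
X[0] = 1
X[1] = 4-1i
X[2] = -5
X[3] = 4+1i

X = [1, 4-1i, -5, 4+1i]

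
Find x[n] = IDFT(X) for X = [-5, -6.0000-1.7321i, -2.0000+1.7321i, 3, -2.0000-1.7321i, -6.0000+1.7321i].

x[n] = (1/6) Σ(k=0 to 5) X[k] · e^(2πikn/6)

Computing each x[n]:
x[0] = -3
x[1] = -2
x[2] = 2
x[3] = 0
x[4] = 0
x[5] = -2

x = [-3, -2, 2, 0, 0, -2]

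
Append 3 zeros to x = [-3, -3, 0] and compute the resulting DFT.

Original 3-point DFT: [-6, -1.5000+2.5981i, -1.5000-2.5981i]
Zero-padded 6-point DFT provides frequency interpolation.

DFT_6([x, 0, ...]) = [-6, -4.5000+2.5981i, -1.5000+2.5981i, 0, -1.5000-2.5981i, -4.5000-2.5981i]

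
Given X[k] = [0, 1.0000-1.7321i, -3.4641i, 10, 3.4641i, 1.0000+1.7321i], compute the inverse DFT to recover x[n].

x[n] = (1/6) Σ(k=0 to 5) X[k] · e^(2πikn/6)

Computing each x[n]:
x[0] = 2
x[1] = 0
x[2] = 1
x[3] = -2
x[4] = 2
x[5] = -3

x = [2, 0, 1, -2, 2, -3]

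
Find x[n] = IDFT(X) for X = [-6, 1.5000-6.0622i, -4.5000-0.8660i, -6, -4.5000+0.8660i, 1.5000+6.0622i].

x[n] = (1/6) Σ(k=0 to 5) X[k] · e^(2πikn/6)

Computing each x[n]:
x[0] = -3
x[1] = 3
x[2] = 0
x[3] = -2
x[4] = -3
x[5] = -1

x = [-3, 3, 0, -2, -3, -1]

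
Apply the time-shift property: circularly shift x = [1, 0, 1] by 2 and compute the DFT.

Time shift by 2: X_shifted[k] = ω_3^(2k) · X[k]
Shifted x = [0, 1, 1]

DFT(x[n-2]) = [2, -1, -1]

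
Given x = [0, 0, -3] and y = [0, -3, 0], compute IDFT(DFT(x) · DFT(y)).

(x ⊛ y)[n] = Σ(m=0 to 2) x[m] · y[(n-m) mod 3]

Computing each output sample:
(x ⊛ y)[0] = 9
(x ⊛ y)[1] = 0
(x ⊛ y)[2] = 0

x ⊛ y = [9, 0, 0]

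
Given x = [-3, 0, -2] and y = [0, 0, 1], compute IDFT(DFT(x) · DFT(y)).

(x ⊛ y)[n] = Σ(m=0 to 2) x[m] · y[(n-m) mod 3]

Computing each output sample:
(x ⊛ y)[0] = 0
(x ⊛ y)[1] = -2
(x ⊛ y)[2] = -3

x ⊛ y = [0, -2, -3]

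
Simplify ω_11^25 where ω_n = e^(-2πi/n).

Since ω_11^11 = 1, powers reduce modulo 11.
25 mod 11 = 3
So ω_11^25 = ω_11^3 = e^(-2πi·3/11)

ω_11^25 = ω_11^3 = -0.1423-0.9898i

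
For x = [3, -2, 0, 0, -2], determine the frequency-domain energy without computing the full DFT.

Parseval: Σ|x[n]|² = (1/N)Σ|X[k]|², so Σ|X[k]|² = N·Σ|x[n]|² = 5·17.0000

Σ|X[k]|² = N·Σ|x[n]|² = 5·17.0000 = 85.0000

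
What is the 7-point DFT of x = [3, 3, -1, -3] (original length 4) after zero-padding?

Original 4-point DFT: [2, 4-6i, 2, 4+6i]
Zero-padded 7-point DFT provides frequency interpolation.

DFT_7([x, 0, ...]) = [2, 7.7959-0.0689i, 1.3629-5.7042i, 0.3412+0.8413i, 0.3412-0.8413i, 1.3629+5.7042i, 7.7959+0.0689i]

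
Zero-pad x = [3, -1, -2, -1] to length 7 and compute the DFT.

Original 4-point DFT: [-1, 5, 3, 5]
Zero-padded 7-point DFT provides frequency interpolation.

DFT_7([x, 0, ...]) = [-1, 3.7225+3.1656i, 4.4010-0.6747i, 2.8765-0.1549i, 2.8765+0.1549i, 4.4010+0.6747i, 3.7225-3.1656i]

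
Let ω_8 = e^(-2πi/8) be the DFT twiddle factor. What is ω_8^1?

ω_8^1 = e^(-2πi·1/8)
= cos(-2π·1/8) + i·sin(-2π·1/8)
= cos(-2π/8) + i·sin(-2π/8)

ω_8^1 = cos(-2π/8) + i·sin(-2π/8) = 0.7071-0.7071i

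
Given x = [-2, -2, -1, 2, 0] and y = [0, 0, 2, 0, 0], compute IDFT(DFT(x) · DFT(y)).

(x ⊛ y)[n] = Σ(m=0 to 4) x[m] · y[(n-m) mod 5]

Computing each output sample:
(x ⊛ y)[0] = 4
(x ⊛ y)[1] = 0
(x ⊛ y)[2] = -4
(x ⊛ y)[3] = -4
(x ⊛ y)[4] = -2

x ⊛ y = [4, 0, -4, -4, -2]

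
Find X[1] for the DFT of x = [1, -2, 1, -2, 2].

X[1] = Σ(n=0 to 4) x[n] · ω_5^(1n) where ω_5 = e^(-2πi/5)
= (1)·ω_5^0 + (-2)·ω_5^1 + (1)·ω_5^2 + (-2)·ω_5^3 + (2)·ω_5^4

X[1] = 1.8090+2.0409i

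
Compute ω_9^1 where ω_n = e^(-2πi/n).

ω_9^1 = e^(-2πi·1/9)
= cos(-2π·1/9) + i·sin(-2π·1/9)
= cos(-2π/9) + i·sin(-2π/9)

ω_9^1 = cos(-2π/9) + i·sin(-2π/9) = 0.7660-0.6428i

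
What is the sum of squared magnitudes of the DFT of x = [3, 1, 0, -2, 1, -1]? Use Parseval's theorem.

Parseval: Σ|x[n]|² = (1/N)Σ|X[k]|², so Σ|X[k]|² = N·Σ|x[n]|² = 6·16.0000

Σ|X[k]|² = N·Σ|x[n]|² = 6·16.0000 = 96.0000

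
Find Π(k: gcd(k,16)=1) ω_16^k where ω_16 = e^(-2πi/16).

The primitive 16th roots of unity are ω_16^k for k coprime to 16: k ∈ {1, 3, 5, 7, 9, 11, 13, 15}
Their product equals the constant term of the cyclotomic polynomial Φ_16(x) up to sign.
For n ≥ 3, the product of all primitive nth roots of unity is 1. (For n=1 it is 1; for n=2 it is -1.)

1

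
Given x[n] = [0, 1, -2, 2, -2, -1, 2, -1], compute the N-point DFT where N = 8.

X[k] = Σ(n=0 to 7) x[n] · ω_8^(nk)
where ω_8 = e^(-2πi/8)

Computing each X[k]:
X[0] = -1
X[1] = 1.2929+0.4645i
X[2] = -2+1i
X[3] = 2.7071-7.5355i
X[4] = -3
X[5] = 2.7071+7.5355i
X[6] = -2-1i
X[7] = 1.2929-0.4645i

X = [-1, 1.2929+0.4645i, -2+1i, 2.7071-7.5355i, -3, 2.7071+7.5355i, -2-1i, 1.2929-0.4645i]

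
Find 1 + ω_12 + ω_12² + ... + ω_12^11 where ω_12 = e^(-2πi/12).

Sum of all nth roots of unity equals 0 for n > 1 (geometric series with r ≠ 1).

0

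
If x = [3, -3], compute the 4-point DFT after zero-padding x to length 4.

Original 2-point DFT: [0, 6]
Zero-padded 4-point DFT provides frequency interpolation.

DFT_4([x, 0, ...]) = [0, 3+3i, 6, 3-3i]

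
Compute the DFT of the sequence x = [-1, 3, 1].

X[k] = Σ(n=0 to 2) x[n] · ω_3^(nk)
where ω_3 = e^(-2πi/3)

Computing each X[k]:
X[0] = 3
X[1] = -3.0000-1.7321i
X[2] = -3.0000+1.7321i

X = [3, -3.0000-1.7321i, -3.0000+1.7321i]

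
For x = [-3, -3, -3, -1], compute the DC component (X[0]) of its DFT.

X[0] = Σ(n=0 to 3) x[n] · ω_4^0 = Σ x[n]
= (-3) + (-3) + (-3) + (-1)

X[0] = -10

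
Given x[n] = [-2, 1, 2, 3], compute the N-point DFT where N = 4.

X[k] = Σ(n=0 to 3) x[n] · ω_4^(nk)
where ω_4 = e^(-2πi/4)

Computing each X[k]:
X[0] = 4
X[1] = -4+2i
X[2] = -4
X[3] = -4-2i

X = [4, -4+2i, -4, -4-2i]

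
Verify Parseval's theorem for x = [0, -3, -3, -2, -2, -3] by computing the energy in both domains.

Time domain:
Σ|x[n]|² = |0|² + |-3|² + |-3|² + |-2|² + |-2|² + |-3|² = 35.0000

Frequency domain:
(1/6)Σ|X[k]|² = (1/6)(|-13|² + |1.5000+0.8660i|² + |3.5000-0.8660i|² + |3|² + |3.5000+0.8660i|² + |1.5000-0.8660i|²) = (1/6)·210.0000 = 35.0000

Both sides agree, confirming Parseval's theorem.

Σ|x[n]|² = (1/N)Σ|X[k]|² = 35.0000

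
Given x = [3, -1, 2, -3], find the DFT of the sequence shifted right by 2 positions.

Time shift by 2: X_shifted[k] = ω_4^(2k) · X[k]
Shifted x = [2, -3, 3, -1]

DFT(x[n-2]) = [1, -1+2i, 9, -1-2i]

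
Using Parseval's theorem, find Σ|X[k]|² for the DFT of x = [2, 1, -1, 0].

Parseval: Σ|x[n]|² = (1/N)Σ|X[k]|², so Σ|X[k]|² = N·Σ|x[n]|² = 4·6.0000

Σ|X[k]|² = N·Σ|x[n]|² = 4·6.0000 = 24.0000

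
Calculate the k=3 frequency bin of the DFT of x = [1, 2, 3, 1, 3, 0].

X[3] = Σ(n=0 to 5) x[n] · ω_6^(3n) where ω_6 = e^(-2πi/6)
= (1)·ω_6^0 + (2)·ω_6^3 + (3)·ω_6^6 + (1)·ω_6^9 + (3)·ω_6^12 + (0)·ω_6^15

X[3] = 4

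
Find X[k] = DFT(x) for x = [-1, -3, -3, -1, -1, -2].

X[k] = Σ(n=0 to 5) x[n] · ω_6^(nk)
where ω_6 = e^(-2πi/6)

Computing each X[k]:
X[0] = -11
X[1] = -0.5000+2.5981i
X[2] = 2.5000-0.8660i
X[3] = 1
X[4] = 2.5000+0.8660i
X[5] = -0.5000-2.5981i

X = [-11, -0.5000+2.5981i, 2.5000-0.8660i, 1, 2.5000+0.8660i, -0.5000-2.5981i]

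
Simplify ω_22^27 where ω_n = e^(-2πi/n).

Since ω_22^22 = 1, powers reduce modulo 22.
27 mod 22 = 5
So ω_22^27 = ω_22^5 = e^(-2πi·5/22)

ω_22^27 = ω_22^5 = 0.1423-0.9898i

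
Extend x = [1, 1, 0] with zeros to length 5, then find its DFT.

Original 3-point DFT: [2, 0.5000-0.8660i, 0.5000+0.8660i]
Zero-padded 5-point DFT provides frequency interpolation.

DFT_5([x, 0, ...]) = [2, 1.3090-0.9511i, 0.1910-0.5878i, 0.1910+0.5878i, 1.3090+0.9511i]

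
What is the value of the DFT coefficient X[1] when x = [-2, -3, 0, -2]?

X[1] = Σ(n=0 to 3) x[n] · ω_4^(1n) where ω_4 = e^(-2πi/4)
= (-2)·ω_4^0 + (-3)·ω_4^1 + (0)·ω_4^2 + (-2)·ω_4^3

X[1] = -2+1i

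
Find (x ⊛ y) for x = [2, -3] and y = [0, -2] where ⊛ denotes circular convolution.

(x ⊛ y)[n] = Σ(m=0 to 1) x[m] · y[(n-m) mod 2]

Computing each output sample:
(x ⊛ y)[0] = 6
(x ⊛ y)[1] = -4

x ⊛ y = [6, -4]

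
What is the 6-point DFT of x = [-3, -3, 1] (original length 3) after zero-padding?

Original 3-point DFT: [-5, -2.0000+3.4641i, -2.0000-3.4641i]
Zero-padded 6-point DFT provides frequency interpolation.

DFT_6([x, 0, ...]) = [-5, -5.0000+1.7321i, -2.0000+3.4641i, 1, -2.0000-3.4641i, -5.0000-1.7321i]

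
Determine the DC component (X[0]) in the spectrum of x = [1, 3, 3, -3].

X[0] = Σ(n=0 to 3) x[n] · ω_4^0 = Σ x[n]
= (1) + (3) + (3) + (-3)

X[0] = 4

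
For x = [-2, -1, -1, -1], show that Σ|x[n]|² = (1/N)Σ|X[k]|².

Time domain:
Σ|x[n]|² = |-2|² + |-1|² + |-1|² + |-1|² = 7.0000

Frequency domain:
(1/4)Σ|X[k]|² = (1/4)(|-5|² + |-1|² + |-1|² + |-1|²) = (1/4)·28.0000 = 7.0000

Both sides agree, confirming Parseval's theorem.

Σ|x[n]|² = (1/N)Σ|X[k]|² = 7.0000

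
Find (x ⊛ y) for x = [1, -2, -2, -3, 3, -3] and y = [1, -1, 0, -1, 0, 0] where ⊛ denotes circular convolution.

(x ⊛ y)[n] = Σ(m=0 to 5) x[m] · y[(n-m) mod 6]

Computing each output sample:
(x ⊛ y)[0] = 7
(x ⊛ y)[1] = -6
(x ⊛ y)[2] = 3
(x ⊛ y)[3] = -2
(x ⊛ y)[4] = 8
(x ⊛ y)[5] = -4

x ⊛ y = [7, -6, 3, -2, 8, -4]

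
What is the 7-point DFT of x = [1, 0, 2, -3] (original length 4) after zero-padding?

Original 4-point DFT: [0, -1-3i, 6, -1+3i]
Zero-padded 7-point DFT provides frequency interpolation.

DFT_7([x, 0, ...]) = [0, 3.2579-0.6482i, -2.6724-1.4777i, 2.9145+4.4884i, 2.9145-4.4884i, -2.6724+1.4777i, 3.2579+0.6482i]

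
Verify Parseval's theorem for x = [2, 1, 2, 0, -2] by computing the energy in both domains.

Time domain:
Σ|x[n]|² = |2|² + |1|² + |2|² + |0|² + |-2|² = 13.0000

Frequency domain:
(1/5)Σ|X[k]|² = (1/5)(|3|² + |0.0729-4.0287i|² + |3.4271+0.1388i|² + |3.4271-0.1388i|² + |0.0729+4.0287i|²) = (1/5)·65.0000 = 13.0000

Both sides agree, confirming Parseval's theorem.

Σ|x[n]|² = (1/N)Σ|X[k]|² = 13.0000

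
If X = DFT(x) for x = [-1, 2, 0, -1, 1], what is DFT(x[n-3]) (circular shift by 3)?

Time shift by 3: X_shifted[k] = ω_5^(3k) · X[k]
Shifted x = [0, -1, 1, -1, 2]

DFT(x[n-3]) = [1, 0.3090+1.6776i, -0.8090+3.6655i, -0.8090-3.6655i, 0.3090-1.6776i]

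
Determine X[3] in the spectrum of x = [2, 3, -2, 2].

X[3] = Σ(n=0 to 3) x[n] · ω_4^(3n) where ω_4 = e^(-2πi/4)
= (2)·ω_4^0 + (3)·ω_4^3 + (-2)·ω_4^6 + (2)·ω_4^9

X[3] = 4+1i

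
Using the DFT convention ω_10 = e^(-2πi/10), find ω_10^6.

ω_10^6 = e^(-2πi·6/10)
= cos(-2π·6/10) + i·sin(-2π·6/10)
= cos(-12π/10) + i·sin(-12π/10)

ω_10^6 = cos(-12π/10) + i·sin(-12π/10) = -0.8090+0.5878i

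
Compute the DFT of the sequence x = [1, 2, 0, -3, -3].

X[k] = Σ(n=0 to 4) x[n] · ω_5^(nk)
where ω_5 = e^(-2πi/5)

Computing each X[k]:
X[0] = -3
X[1] = 3.1180-6.5186i
X[2] = 0.8820-0.0858i
X[3] = 0.8820+0.0858i
X[4] = 3.1180+6.5186i

X = [-3, 3.1180-6.5186i, 0.8820-0.0858i, 0.8820+0.0858i, 3.1180+6.5186i]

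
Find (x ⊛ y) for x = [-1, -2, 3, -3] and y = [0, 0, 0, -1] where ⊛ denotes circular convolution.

(x ⊛ y)[n] = Σ(m=0 to 3) x[m] · y[(n-m) mod 4]

Computing each output sample:
(x ⊛ y)[0] = 2
(x ⊛ y)[1] = -3
(x ⊛ y)[2] = 3
(x ⊛ y)[3] = 1

x ⊛ y = [2, -3, 3, 1]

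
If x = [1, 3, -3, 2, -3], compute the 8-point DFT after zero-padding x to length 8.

Original 5-point DFT: [0, 1.8090-2.7674i, 0.6910-8.2820i, 0.6910+8.2820i, 1.8090+2.7674i]
Zero-padded 8-point DFT provides frequency interpolation.

DFT_8([x, 0, ...]) = [0, 4.7071-0.5355i, 1-1i, 3.2929-6.5355i, -10, 3.2929+6.5355i, 1+1i, 4.7071+0.5355i]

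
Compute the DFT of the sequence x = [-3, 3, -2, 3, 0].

X[k] = Σ(n=0 to 4) x[n] · ω_5^(nk)
where ω_5 = e^(-2πi/5)

Computing each X[k]:
X[0] = 1
X[1] = -2.8820+0.0858i
X[2] = -5.1180-6.5186i
X[3] = -5.1180+6.5186i
X[4] = -2.8820-0.0858i

X = [1, -2.8820+0.0858i, -5.1180-6.5186i, -5.1180+6.5186i, -2.8820-0.0858i]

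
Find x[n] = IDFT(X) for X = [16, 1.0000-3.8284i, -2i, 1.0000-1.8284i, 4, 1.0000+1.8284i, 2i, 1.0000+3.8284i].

x[n] = (1/8) Σ(k=0 to 7) X[k] · e^(2πikn/8)

Computing each x[n]:
x[0] = 3
x[1] = 3
x[2] = 3
x[3] = 2
x[4] = 2
x[5] = 1
x[6] = 2
x[7] = 0

x = [3, 3, 3, 2, 2, 1, 2, 0]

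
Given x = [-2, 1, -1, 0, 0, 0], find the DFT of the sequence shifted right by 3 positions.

Time shift by 3: X_shifted[k] = ω_6^(3k) · X[k]
Shifted x = [0, 0, 0, -2, 1, -1]

DFT(x[n-3]) = [-2, 1, -2.0000-1.7321i, 4, -2.0000+1.7321i, 1]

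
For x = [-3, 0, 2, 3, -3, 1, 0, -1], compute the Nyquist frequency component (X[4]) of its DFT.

X[4] = Σ(n=0 to 7) x[n] · ω_8^(4n) where ω_8 = e^(-2πi/8)
= (-3)·ω_8^0 + (0)·ω_8^4 + (2)·ω_8^8 + (3)·ω_8^12 + (-3)·ω_8^16 + (1)·ω_8^20 + (0)·ω_8^24 + (-1)·ω_8^28

X[4] = -7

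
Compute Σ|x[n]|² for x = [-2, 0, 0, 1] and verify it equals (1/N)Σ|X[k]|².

Time domain:
Σ|x[n]|² = |-2|² + |0|² + |0|² + |1|² = 5.0000

Frequency domain:
(1/4)Σ|X[k]|² = (1/4)(|-1|² + |-2+1i|² + |-3|² + |-2-1i|²) = (1/4)·20.0000 = 5.0000

Both sides agree, confirming Parseval's theorem.

Σ|x[n]|² = (1/N)Σ|X[k]|² = 5.0000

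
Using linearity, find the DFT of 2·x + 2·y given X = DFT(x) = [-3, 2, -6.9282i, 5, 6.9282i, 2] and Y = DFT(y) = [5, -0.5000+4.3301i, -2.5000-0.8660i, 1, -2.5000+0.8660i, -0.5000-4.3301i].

By linearity: DFT(2x + 2y) = 2·DFT(x) + 2·DFT(y)
= 2·[-3, 2, -6.9282i, 5, 6.9282i, 2] + 2·[5, -0.5000+4.3301i, -2.5000-0.8660i, 1, -2.5000+0.8660i, -0.5000-4.3301i]

Computing element-wise:
Z[0] = 2·(-3) + 2·(5) = 4
Z[1] = 2·(2) + 2·(-0.5000+4.3301i) = 3.0000+8.6602i
Z[2] = 2·(-6.9282i) + 2·(-2.5000-0.8660i) = -5.0000-15.5884i
Z[3] = 2·(5) + 2·(1) = 12
Z[4] = 2·(6.9282i) + 2·(-2.5000+0.8660i) = -5.0000+15.5884i
Z[5] = 2·(2) + 2·(-0.5000-4.3301i) = 3.0000-8.6602i

DFT(2x + 2y) = 2·X + 2·Y = [4, 3.0000+8.6602i, -5.0000-15.5884i, 12, -5.0000+15.5884i, 3.0000-8.6602i]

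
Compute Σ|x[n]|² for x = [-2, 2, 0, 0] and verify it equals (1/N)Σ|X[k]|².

Time domain:
Σ|x[n]|² = |-2|² + |2|² + |0|² + |0|² = 8.0000

Frequency domain:
(1/4)Σ|X[k]|² = (1/4)(|0|² + |-2-2i|² + |-4|² + |-2+2i|²) = (1/4)·32.0000 = 8.0000

Both sides agree, confirming Parseval's theorem.

Σ|x[n]|² = (1/N)Σ|X[k]|² = 8.0000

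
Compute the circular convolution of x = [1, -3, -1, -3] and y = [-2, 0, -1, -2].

(x ⊛ y)[n] = Σ(m=0 to 3) x[m] · y[(n-m) mod 4]

Computing each output sample:
(x ⊛ y)[0] = 5
(x ⊛ y)[1] = 11
(x ⊛ y)[2] = 7
(x ⊛ y)[3] = 7

x ⊛ y = [5, 11, 7, 7]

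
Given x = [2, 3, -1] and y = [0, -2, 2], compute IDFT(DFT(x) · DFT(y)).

(x ⊛ y)[n] = Σ(m=0 to 2) x[m] · y[(n-m) mod 3]

Computing each output sample:
(x ⊛ y)[0] = 8
(x ⊛ y)[1] = -6
(x ⊛ y)[2] = -2

x ⊛ y = [8, -6, -2]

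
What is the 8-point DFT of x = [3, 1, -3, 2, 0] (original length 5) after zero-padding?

Original 5-point DFT: [3, 4.1180+1.9879i, 1.8820-5.3431i, 1.8820+5.3431i, 4.1180-1.9879i]
Zero-padded 8-point DFT provides frequency interpolation.

DFT_8([x, 0, ...]) = [3, 2.2929+0.8787i, 6+1i, 3.7071-5.1213i, -3, 3.7071+5.1213i, 6-1i, 2.2929-0.8787i]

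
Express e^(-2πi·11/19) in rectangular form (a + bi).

ω_19^11 = e^(-2πi·11/19)
= cos(-2π·11/19) + i·sin(-2π·11/19)
= cos(-22π/19) + i·sin(-22π/19)

ω_19^11 = cos(-22π/19) + i·sin(-22π/19) = -0.8795+0.4759i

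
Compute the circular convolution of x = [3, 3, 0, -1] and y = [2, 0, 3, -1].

(x ⊛ y)[n] = Σ(m=0 to 3) x[m] · y[(n-m) mod 4]

Computing each output sample:
(x ⊛ y)[0] = 3
(x ⊛ y)[1] = 3
(x ⊛ y)[2] = 10
(x ⊛ y)[3] = 4

x ⊛ y = [3, 3, 10, 4]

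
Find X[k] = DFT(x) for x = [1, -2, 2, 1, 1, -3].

X[k] = Σ(n=0 to 5) x[n] · ω_6^(nk)
where ω_6 = e^(-2πi/6)

Computing each X[k]:
X[0] = 0
X[1] = -4.0000-1.7321i
X[2] = 3
X[3] = 8
X[4] = 3
X[5] = -4.0000+1.7321i

X = [0, -4.0000-1.7321i, 3, 8, 3, -4.0000+1.7321i]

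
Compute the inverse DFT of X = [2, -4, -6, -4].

x[n] = (1/4) Σ(k=0 to 3) X[k] · e^(2πikn/4)

Computing each x[n]:
x[0] = -3
x[1] = 2
x[2] = 1
x[3] = 2

x = [-3, 2, 1, 2]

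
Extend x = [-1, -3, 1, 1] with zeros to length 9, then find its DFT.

Original 4-point DFT: [-2, -2+4i, 2, -2-4i]
Zero-padded 9-point DFT provides frequency interpolation.

DFT_9([x, 0, ...]) = [-2, -3.6245+0.0775i, -2.9606+3.4784i, 1.0000+3.4641i, 2.0851+0.8028i, 2.0851-0.8028i, 1.0000-3.4641i, -2.9606-3.4784i, -3.6245-0.0775i]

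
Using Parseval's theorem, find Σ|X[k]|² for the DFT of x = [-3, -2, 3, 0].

Parseval: Σ|x[n]|² = (1/N)Σ|X[k]|², so Σ|X[k]|² = N·Σ|x[n]|² = 4·22.0000

Σ|X[k]|² = N·Σ|x[n]|² = 4·22.0000 = 88.0000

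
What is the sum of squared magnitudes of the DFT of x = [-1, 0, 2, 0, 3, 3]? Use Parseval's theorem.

Parseval: Σ|x[n]|² = (1/N)Σ|X[k]|², so Σ|X[k]|² = N·Σ|x[n]|² = 6·23.0000

Σ|X[k]|² = N·Σ|x[n]|² = 6·23.0000 = 138.0000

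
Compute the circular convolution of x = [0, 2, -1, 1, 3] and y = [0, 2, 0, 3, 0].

(x ⊛ y)[n] = Σ(m=0 to 4) x[m] · y[(n-m) mod 5]

Computing each output sample:
(x ⊛ y)[0] = 3
(x ⊛ y)[1] = 3
(x ⊛ y)[2] = 13
(x ⊛ y)[3] = -2
(x ⊛ y)[4] = 8

x ⊛ y = [3, 3, 13, -2, 8]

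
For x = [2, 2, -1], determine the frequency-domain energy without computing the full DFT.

Parseval: Σ|x[n]|² = (1/N)Σ|X[k]|², so Σ|X[k]|² = N·Σ|x[n]|² = 3·9.0000

Σ|X[k]|² = N·Σ|x[n]|² = 3·9.0000 = 27.0000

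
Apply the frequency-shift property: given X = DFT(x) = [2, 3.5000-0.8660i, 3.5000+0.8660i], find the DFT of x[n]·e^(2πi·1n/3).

Modulation property: DFT(ω_3^(-1n)·x[n]) = X[(k-1) mod 3], so circularly shift X by 1 positions.

X[k-1] = [3.5000+0.8660i, 2, 3.5000-0.8660i]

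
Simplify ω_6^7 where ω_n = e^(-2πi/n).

Since ω_6^6 = 1, powers reduce modulo 6.
7 mod 6 = 1
So ω_6^7 = ω_6^1 = e^(-2πi·1/6)

ω_6^7 = ω_6^1 = 0.5000-0.8660i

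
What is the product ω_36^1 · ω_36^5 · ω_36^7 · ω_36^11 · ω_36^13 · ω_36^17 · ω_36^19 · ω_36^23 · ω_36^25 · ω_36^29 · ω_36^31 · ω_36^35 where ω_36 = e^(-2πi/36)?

The primitive 36th roots of unity are ω_36^k for k coprime to 36: k ∈ {1, 5, 7, 11, 13, 17, 19, 23, 25, 29, 31, 35}
Their product equals the constant term of the cyclotomic polynomial Φ_36(x) up to sign.
For n ≥ 3, the product of all primitive nth roots of unity is 1. (For n=1 it is 1; for n=2 it is -1.)

1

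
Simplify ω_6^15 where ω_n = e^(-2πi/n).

Since ω_6^6 = 1, powers reduce modulo 6.
15 mod 6 = 3
So ω_6^15 = ω_6^3 = e^(-2πi·3/6)

ω_6^15 = ω_6^3 = -1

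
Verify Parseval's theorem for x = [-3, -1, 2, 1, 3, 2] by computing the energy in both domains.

Time domain:
Σ|x[n]|² = |-3|² + |-1|² + |2|² + |1|² + |3|² + |2|² = 28.0000

Frequency domain:
(1/6)Σ|X[k]|² = (1/6)(|4|² + |-6.0000+3.4641i|² + |-5.0000+1.7321i|² + |0|² + |-5.0000-1.7321i|² + |-6.0000-3.4641i|²) = (1/6)·168.0000 = 28.0000

Both sides agree, confirming Parseval's theorem.

Σ|x[n]|² = (1/N)Σ|X[k]|² = 28.0000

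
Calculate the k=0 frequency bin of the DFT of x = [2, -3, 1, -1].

X[0] = Σ(n=0 to 3) x[n] · ω_4^0 = Σ x[n]
= (2) + (-3) + (1) + (-1)

X[0] = -1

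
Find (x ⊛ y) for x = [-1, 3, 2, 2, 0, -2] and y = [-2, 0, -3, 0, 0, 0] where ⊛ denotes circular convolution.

(x ⊛ y)[n] = Σ(m=0 to 5) x[m] · y[(n-m) mod 6]

Computing each output sample:
(x ⊛ y)[0] = 2
(x ⊛ y)[1] = 0
(x ⊛ y)[2] = -1
(x ⊛ y)[3] = -13
(x ⊛ y)[4] = -6
(x ⊛ y)[5] = -2

x ⊛ y = [2, 0, -1, -13, -6, -2]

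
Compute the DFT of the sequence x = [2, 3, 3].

X[k] = Σ(n=0 to 2) x[n] · ω_3^(nk)
where ω_3 = e^(-2πi/3)

Computing each X[k]:
X[0] = 8
X[1] = -1
X[2] = -1

X = [8, -1, -1]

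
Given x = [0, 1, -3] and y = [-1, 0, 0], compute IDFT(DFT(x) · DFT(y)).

(x ⊛ y)[n] = Σ(m=0 to 2) x[m] · y[(n-m) mod 3]

Computing each output sample:
(x ⊛ y)[0] = 0
(x ⊛ y)[1] = -1
(x ⊛ y)[2] = 3

x ⊛ y = [0, -1, 3]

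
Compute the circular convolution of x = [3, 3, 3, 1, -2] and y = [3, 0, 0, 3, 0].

(x ⊛ y)[n] = Σ(m=0 to 4) x[m] · y[(n-m) mod 5]

Computing each output sample:
(x ⊛ y)[0] = 18
(x ⊛ y)[1] = 12
(x ⊛ y)[2] = 3
(x ⊛ y)[3] = 12
(x ⊛ y)[4] = 3

x ⊛ y = [18, 12, 3, 12, 3]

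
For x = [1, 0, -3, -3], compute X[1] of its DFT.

X[1] = Σ(n=0 to 3) x[n] · ω_4^(1n) where ω_4 = e^(-2πi/4)
= (1)·ω_4^0 + (0)·ω_4^1 + (-3)·ω_4^2 + (-3)·ω_4^3

X[1] = 4-3i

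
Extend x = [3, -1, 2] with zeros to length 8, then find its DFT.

Original 3-point DFT: [4, 2.5000+2.5981i, 2.5000-2.5981i]
Zero-padded 8-point DFT provides frequency interpolation.

DFT_8([x, 0, ...]) = [4, 2.2929-1.2929i, 1+1i, 3.7071+2.7071i, 6, 3.7071-2.7071i, 1-1i, 2.2929+1.2929i]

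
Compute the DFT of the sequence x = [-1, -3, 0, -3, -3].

X[k] = Σ(n=0 to 4) x[n] · ω_5^(nk)
where ω_5 = e^(-2πi/5)

Computing each X[k]:
X[0] = -10
X[1] = -0.4271-1.7634i
X[2] = 2.9271+2.8532i
X[3] = 2.9271-2.8532i
X[4] = -0.4271+1.7634i

X = [-10, -0.4271-1.7634i, 2.9271+2.8532i, 2.9271-2.8532i, -0.4271+1.7634i]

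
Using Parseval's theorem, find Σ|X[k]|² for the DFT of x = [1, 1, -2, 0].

Parseval: Σ|x[n]|² = (1/N)Σ|X[k]|², so Σ|X[k]|² = N·Σ|x[n]|² = 4·6.0000

Σ|X[k]|² = N·Σ|x[n]|² = 4·6.0000 = 24.0000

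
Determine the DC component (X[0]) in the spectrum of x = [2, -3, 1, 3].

X[0] = Σ(n=0 to 3) x[n] · ω_4^0 = Σ x[n]
= (2) + (-3) + (1) + (3)

X[0] = 3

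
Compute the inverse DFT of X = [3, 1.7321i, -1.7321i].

x[n] = (1/3) Σ(k=0 to 2) X[k] · e^(2πikn/3)

Computing each x[n]:
x[0] = 1
x[1] = 0
x[2] = 2

x = [1, 0, 2]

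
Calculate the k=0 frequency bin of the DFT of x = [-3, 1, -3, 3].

X[0] = Σ(n=0 to 3) x[n] · ω_4^0 = Σ x[n]
= (-3) + (1) + (-3) + (3)

X[0] = -2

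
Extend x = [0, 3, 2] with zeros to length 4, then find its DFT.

Original 3-point DFT: [5, -2.5000-0.8660i, -2.5000+0.8660i]
Zero-padded 4-point DFT provides frequency interpolation.

DFT_4([x, 0, ...]) = [5, -2-3i, -1, -2+3i]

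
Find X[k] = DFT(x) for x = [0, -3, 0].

X[k] = Σ(n=0 to 2) x[n] · ω_3^(nk)
where ω_3 = e^(-2πi/3)

Computing each X[k]:
X[0] = -3
X[1] = 1.5000+2.5981i
X[2] = 1.5000-2.5981i

X = [-3, 1.5000+2.5981i, 1.5000-2.5981i]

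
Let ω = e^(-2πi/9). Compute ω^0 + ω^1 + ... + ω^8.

Sum of all nth roots of unity equals 0 for n > 1 (geometric series with r ≠ 1).

0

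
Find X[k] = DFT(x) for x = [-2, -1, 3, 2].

X[k] = Σ(n=0 to 3) x[n] · ω_4^(nk)
where ω_4 = e^(-2πi/4)

Computing each X[k]:
X[0] = 2
X[1] = -5+3i
X[2] = 0
X[3] = -5-3i

X = [2, -5+3i, 0, -5-3i]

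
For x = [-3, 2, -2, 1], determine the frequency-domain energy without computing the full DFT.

Parseval: Σ|x[n]|² = (1/N)Σ|X[k]|², so Σ|X[k]|² = N·Σ|x[n]|² = 4·18.0000

Σ|X[k]|² = N·Σ|x[n]|² = 4·18.0000 = 72.0000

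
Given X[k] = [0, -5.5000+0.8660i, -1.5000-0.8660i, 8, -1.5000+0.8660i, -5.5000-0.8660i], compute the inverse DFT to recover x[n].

x[n] = (1/6) Σ(k=0 to 5) X[k] · e^(2πikn/6)

Computing each x[n]:
x[0] = -1
x[1] = -2
x[2] = 2
x[3] = 0
x[4] = 3
x[5] = -2

x = [-1, -2, 2, 0, 3, -2]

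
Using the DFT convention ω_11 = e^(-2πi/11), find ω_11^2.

ω_11^2 = e^(-2πi·2/11)
= cos(-2π·2/11) + i·sin(-2π·2/11)
= cos(-4π/11) + i·sin(-4π/11)

ω_11^2 = cos(-4π/11) + i·sin(-4π/11) = 0.4154-0.9096i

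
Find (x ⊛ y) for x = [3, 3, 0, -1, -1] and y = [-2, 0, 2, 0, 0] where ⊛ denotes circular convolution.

(x ⊛ y)[n] = Σ(m=0 to 4) x[m] · y[(n-m) mod 5]

Computing each output sample:
(x ⊛ y)[0] = -8
(x ⊛ y)[1] = -8
(x ⊛ y)[2] = 6
(x ⊛ y)[3] = 8
(x ⊛ y)[4] = 2

x ⊛ y = [-8, -8, 6, 8, 2]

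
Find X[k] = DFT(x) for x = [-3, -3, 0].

X[k] = Σ(n=0 to 2) x[n] · ω_3^(nk)
where ω_3 = e^(-2πi/3)

Computing each X[k]:
X[0] = -6
X[1] = -1.5000+2.5981i
X[2] = -1.5000-2.5981i

X = [-6, -1.5000+2.5981i, -1.5000-2.5981i]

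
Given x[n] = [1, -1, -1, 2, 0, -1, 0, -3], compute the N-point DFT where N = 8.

X[k] = Σ(n=0 to 7) x[n] · ω_8^(nk)
where ω_8 = e^(-2πi/8)

Computing each X[k]:
X[0] = -3
X[1] = -2.5355-2.5355i
X[2] = 2+1i
X[3] = 4.5355-4.5355i
X[4] = 3
X[5] = 4.5355+4.5355i
X[6] = 2-1i
X[7] = -2.5355+2.5355i

X = [-3, -2.5355-2.5355i, 2+1i, 4.5355-4.5355i, 3, 4.5355+4.5355i, 2-1i, -2.5355+2.5355i]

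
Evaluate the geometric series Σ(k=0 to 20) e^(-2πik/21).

Sum of all nth roots of unity equals 0 for n > 1 (geometric series with r ≠ 1).

0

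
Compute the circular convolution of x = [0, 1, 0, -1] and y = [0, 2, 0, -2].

(x ⊛ y)[n] = Σ(m=0 to 3) x[m] · y[(n-m) mod 4]

Computing each output sample:
(x ⊛ y)[0] = -4
(x ⊛ y)[1] = 0
(x ⊛ y)[2] = 4
(x ⊛ y)[3] = 0

x ⊛ y = [-4, 0, 4, 0]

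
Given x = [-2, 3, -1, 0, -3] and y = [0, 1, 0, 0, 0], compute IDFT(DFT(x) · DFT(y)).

(x ⊛ y)[n] = Σ(m=0 to 4) x[m] · y[(n-m) mod 5]

Computing each output sample:
(x ⊛ y)[0] = -3
(x ⊛ y)[1] = -2
(x ⊛ y)[2] = 3
(x ⊛ y)[3] = -1
(x ⊛ y)[4] = 0

x ⊛ y = [-3, -2, 3, -1, 0]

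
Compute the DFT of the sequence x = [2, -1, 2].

X[k] = Σ(n=0 to 2) x[n] · ω_3^(nk)
where ω_3 = e^(-2πi/3)

Computing each X[k]:
X[0] = 3
X[1] = 1.5000+2.5981i
X[2] = 1.5000-2.5981i

X = [3, 1.5000+2.5981i, 1.5000-2.5981i]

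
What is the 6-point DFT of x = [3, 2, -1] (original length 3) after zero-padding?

Original 3-point DFT: [4, 2.5000-2.5981i, 2.5000+2.5981i]
Zero-padded 6-point DFT provides frequency interpolation.

DFT_6([x, 0, ...]) = [4, 4.5000-0.8660i, 2.5000-2.5981i, 0, 2.5000+2.5981i, 4.5000+0.8660i]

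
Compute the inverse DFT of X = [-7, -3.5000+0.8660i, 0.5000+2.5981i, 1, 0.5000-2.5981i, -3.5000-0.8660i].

x[n] = (1/6) Σ(k=0 to 5) X[k] · e^(2πikn/6)

Computing each x[n]:
x[0] = -2
x[1] = -3
x[2] = 0
x[3] = 0
x[4] = -1
x[5] = -1

x = [-2, -3, 0, 0, -1, -1]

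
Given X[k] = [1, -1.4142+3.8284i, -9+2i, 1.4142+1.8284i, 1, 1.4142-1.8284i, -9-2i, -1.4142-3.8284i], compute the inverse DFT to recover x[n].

x[n] = (1/8) Σ(k=0 to 7) X[k] · e^(2πikn/8)

Computing each x[n]:
x[0] = -2
x[1] = -2
x[2] = 2
x[3] = 0
x[4] = -2
x[5] = 1
x[6] = 3
x[7] = 1

x = [-2, -2, 2, 0, -2, 1, 3, 1]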